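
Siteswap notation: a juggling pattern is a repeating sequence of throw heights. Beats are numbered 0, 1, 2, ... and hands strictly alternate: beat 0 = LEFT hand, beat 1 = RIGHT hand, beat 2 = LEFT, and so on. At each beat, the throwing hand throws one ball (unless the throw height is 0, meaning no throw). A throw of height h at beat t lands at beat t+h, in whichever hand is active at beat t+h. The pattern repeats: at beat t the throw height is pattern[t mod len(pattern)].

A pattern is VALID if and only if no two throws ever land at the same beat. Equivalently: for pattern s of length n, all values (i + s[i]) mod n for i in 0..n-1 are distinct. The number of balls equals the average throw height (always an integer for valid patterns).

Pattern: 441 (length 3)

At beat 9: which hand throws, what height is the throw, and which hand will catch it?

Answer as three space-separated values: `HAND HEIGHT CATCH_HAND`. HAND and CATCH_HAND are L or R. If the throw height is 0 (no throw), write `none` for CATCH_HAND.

Answer: R 4 R

Derivation:
Beat 9: 9 mod 2 = 1, so hand = R
Throw height = pattern[9 mod 3] = pattern[0] = 4
Lands at beat 9+4=13, 13 mod 2 = 1, so catch hand = R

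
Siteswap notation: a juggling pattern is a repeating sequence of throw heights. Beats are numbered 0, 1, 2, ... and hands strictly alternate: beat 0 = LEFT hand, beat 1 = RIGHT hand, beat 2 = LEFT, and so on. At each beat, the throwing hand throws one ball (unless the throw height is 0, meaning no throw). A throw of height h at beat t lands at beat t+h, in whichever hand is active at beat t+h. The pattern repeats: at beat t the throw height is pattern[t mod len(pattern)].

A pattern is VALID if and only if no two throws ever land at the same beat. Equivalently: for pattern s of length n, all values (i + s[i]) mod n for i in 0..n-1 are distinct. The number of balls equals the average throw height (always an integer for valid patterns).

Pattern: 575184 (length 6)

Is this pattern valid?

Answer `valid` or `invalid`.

Answer: valid

Derivation:
i=0: (i + s[i]) mod n = (0 + 5) mod 6 = 5
i=1: (i + s[i]) mod n = (1 + 7) mod 6 = 2
i=2: (i + s[i]) mod n = (2 + 5) mod 6 = 1
i=3: (i + s[i]) mod n = (3 + 1) mod 6 = 4
i=4: (i + s[i]) mod n = (4 + 8) mod 6 = 0
i=5: (i + s[i]) mod n = (5 + 4) mod 6 = 3
Residues: [5, 2, 1, 4, 0, 3], distinct: True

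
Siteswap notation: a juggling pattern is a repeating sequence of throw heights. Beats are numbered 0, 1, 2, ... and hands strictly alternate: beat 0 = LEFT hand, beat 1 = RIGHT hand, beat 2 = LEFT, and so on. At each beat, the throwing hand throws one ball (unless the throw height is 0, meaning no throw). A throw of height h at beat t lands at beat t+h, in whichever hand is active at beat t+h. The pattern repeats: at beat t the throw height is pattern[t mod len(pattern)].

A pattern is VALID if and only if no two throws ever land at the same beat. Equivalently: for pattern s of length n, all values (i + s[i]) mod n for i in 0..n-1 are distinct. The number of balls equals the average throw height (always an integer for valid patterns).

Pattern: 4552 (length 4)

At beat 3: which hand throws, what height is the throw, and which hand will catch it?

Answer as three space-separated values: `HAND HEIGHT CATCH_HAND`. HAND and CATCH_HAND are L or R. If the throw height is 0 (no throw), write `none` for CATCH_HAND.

Answer: R 2 R

Derivation:
Beat 3: 3 mod 2 = 1, so hand = R
Throw height = pattern[3 mod 4] = pattern[3] = 2
Lands at beat 3+2=5, 5 mod 2 = 1, so catch hand = R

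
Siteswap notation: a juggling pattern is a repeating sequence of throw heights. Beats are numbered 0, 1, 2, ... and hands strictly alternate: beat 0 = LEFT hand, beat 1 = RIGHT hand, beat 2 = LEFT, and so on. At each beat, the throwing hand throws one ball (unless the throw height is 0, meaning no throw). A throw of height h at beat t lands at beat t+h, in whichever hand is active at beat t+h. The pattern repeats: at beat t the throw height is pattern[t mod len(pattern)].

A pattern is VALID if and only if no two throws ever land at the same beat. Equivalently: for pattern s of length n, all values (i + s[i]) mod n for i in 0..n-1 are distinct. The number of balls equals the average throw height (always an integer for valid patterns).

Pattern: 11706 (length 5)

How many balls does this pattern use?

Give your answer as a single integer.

Pattern = [1, 1, 7, 0, 6], length n = 5
  position 0: throw height = 1, running sum = 1
  position 1: throw height = 1, running sum = 2
  position 2: throw height = 7, running sum = 9
  position 3: throw height = 0, running sum = 9
  position 4: throw height = 6, running sum = 15
Total sum = 15; balls = sum / n = 15 / 5 = 3

Answer: 3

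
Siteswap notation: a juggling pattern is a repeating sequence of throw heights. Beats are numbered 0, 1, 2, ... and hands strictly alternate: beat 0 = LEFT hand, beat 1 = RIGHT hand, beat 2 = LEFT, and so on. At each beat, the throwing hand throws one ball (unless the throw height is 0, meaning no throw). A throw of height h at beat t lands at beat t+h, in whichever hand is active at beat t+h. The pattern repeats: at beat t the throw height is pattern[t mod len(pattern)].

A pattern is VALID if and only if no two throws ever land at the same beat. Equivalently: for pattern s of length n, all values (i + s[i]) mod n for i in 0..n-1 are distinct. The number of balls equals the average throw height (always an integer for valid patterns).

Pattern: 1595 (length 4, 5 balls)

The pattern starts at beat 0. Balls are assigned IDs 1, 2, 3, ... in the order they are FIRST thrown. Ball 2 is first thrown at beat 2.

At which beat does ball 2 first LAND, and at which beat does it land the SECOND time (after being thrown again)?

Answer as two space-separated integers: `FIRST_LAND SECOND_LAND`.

Answer: 11 16

Derivation:
Beat 0 (L): throw ball1 h=1 -> lands@1:R; in-air after throw: [b1@1:R]
Beat 1 (R): throw ball1 h=5 -> lands@6:L; in-air after throw: [b1@6:L]
Beat 2 (L): throw ball2 h=9 -> lands@11:R; in-air after throw: [b1@6:L b2@11:R]
Beat 3 (R): throw ball3 h=5 -> lands@8:L; in-air after throw: [b1@6:L b3@8:L b2@11:R]
Beat 4 (L): throw ball4 h=1 -> lands@5:R; in-air after throw: [b4@5:R b1@6:L b3@8:L b2@11:R]
Beat 5 (R): throw ball4 h=5 -> lands@10:L; in-air after throw: [b1@6:L b3@8:L b4@10:L b2@11:R]
Beat 6 (L): throw ball1 h=9 -> lands@15:R; in-air after throw: [b3@8:L b4@10:L b2@11:R b1@15:R]
Beat 7 (R): throw ball5 h=5 -> lands@12:L; in-air after throw: [b3@8:L b4@10:L b2@11:R b5@12:L b1@15:R]
Beat 8 (L): throw ball3 h=1 -> lands@9:R; in-air after throw: [b3@9:R b4@10:L b2@11:R b5@12:L b1@15:R]
Beat 9 (R): throw ball3 h=5 -> lands@14:L; in-air after throw: [b4@10:L b2@11:R b5@12:L b3@14:L b1@15:R]
Beat 10 (L): throw ball4 h=9 -> lands@19:R; in-air after throw: [b2@11:R b5@12:L b3@14:L b1@15:R b4@19:R]
Beat 11 (R): throw ball2 h=5 -> lands@16:L; in-air after throw: [b5@12:L b3@14:L b1@15:R b2@16:L b4@19:R]
Beat 12 (L): throw ball5 h=1 -> lands@13:R; in-air after throw: [b5@13:R b3@14:L b1@15:R b2@16:L b4@19:R]
Beat 13 (R): throw ball5 h=5 -> lands@18:L; in-air after throw: [b3@14:L b1@15:R b2@16:L b5@18:L b4@19:R]
Beat 14 (L): throw ball3 h=9 -> lands@23:R; in-air after throw: [b1@15:R b2@16:L b5@18:L b4@19:R b3@23:R]
Beat 15 (R): throw ball1 h=5 -> lands@20:L; in-air after throw: [b2@16:L b5@18:L b4@19:R b1@20:L b3@23:R]
Beat 16 (L): throw ball2 h=1 -> lands@17:R; in-air after throw: [b2@17:R b5@18:L b4@19:R b1@20:L b3@23:R]
Ball 2: thrown@2 h=9 -> first land @11; rethrown@11 h=5 -> second land @16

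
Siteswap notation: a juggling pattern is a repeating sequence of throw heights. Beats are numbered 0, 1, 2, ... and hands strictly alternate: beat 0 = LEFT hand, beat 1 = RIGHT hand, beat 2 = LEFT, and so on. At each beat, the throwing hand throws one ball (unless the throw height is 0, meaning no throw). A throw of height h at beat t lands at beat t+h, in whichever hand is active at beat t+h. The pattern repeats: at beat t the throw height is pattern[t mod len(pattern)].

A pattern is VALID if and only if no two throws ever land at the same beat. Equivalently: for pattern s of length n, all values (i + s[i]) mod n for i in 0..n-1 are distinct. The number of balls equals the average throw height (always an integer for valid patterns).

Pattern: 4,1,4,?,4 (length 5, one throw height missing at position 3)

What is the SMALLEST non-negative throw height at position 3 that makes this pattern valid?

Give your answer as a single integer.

i=0: (0 + 4) mod 5 = 4
i=1: (1 + 1) mod 5 = 2
i=2: (2 + 4) mod 5 = 1
i=3: s[i]=? (unknown)
i=4: (4 + 4) mod 5 = 3
Known residues: [1, 2, 3, 4]; need a permutation of 0..4, so missing residue r = 0
Need (3 + s) mod 5 = 0; smallest s = (0 - 3) mod 5 = 2

Answer: 2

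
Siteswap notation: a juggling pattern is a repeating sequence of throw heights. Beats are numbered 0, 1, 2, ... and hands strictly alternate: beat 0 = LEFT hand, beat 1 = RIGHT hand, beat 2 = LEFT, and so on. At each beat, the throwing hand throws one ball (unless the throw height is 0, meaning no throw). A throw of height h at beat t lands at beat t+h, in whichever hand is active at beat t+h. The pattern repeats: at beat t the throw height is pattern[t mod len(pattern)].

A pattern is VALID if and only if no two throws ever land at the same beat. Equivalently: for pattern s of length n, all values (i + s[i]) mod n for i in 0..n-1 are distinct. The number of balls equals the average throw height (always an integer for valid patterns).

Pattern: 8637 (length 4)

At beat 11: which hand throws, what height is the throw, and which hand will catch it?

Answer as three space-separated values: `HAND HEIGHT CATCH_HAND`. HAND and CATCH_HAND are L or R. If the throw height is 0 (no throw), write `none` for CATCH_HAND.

Answer: R 7 L

Derivation:
Beat 11: 11 mod 2 = 1, so hand = R
Throw height = pattern[11 mod 4] = pattern[3] = 7
Lands at beat 11+7=18, 18 mod 2 = 0, so catch hand = L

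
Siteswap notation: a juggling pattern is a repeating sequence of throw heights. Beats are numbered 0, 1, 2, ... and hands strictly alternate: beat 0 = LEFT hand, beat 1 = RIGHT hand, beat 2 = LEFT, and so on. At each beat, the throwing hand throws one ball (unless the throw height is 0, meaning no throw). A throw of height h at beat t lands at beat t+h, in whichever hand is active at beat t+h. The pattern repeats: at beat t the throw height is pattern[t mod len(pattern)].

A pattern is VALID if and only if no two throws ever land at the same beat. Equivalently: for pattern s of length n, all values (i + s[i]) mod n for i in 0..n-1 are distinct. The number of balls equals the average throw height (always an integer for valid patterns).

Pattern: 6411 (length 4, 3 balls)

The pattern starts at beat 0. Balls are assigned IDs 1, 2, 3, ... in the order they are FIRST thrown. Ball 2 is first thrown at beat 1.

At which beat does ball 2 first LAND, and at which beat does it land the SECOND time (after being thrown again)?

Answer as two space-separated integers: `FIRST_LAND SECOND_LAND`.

Beat 0 (L): throw ball1 h=6 -> lands@6:L; in-air after throw: [b1@6:L]
Beat 1 (R): throw ball2 h=4 -> lands@5:R; in-air after throw: [b2@5:R b1@6:L]
Beat 2 (L): throw ball3 h=1 -> lands@3:R; in-air after throw: [b3@3:R b2@5:R b1@6:L]
Beat 3 (R): throw ball3 h=1 -> lands@4:L; in-air after throw: [b3@4:L b2@5:R b1@6:L]
Beat 4 (L): throw ball3 h=6 -> lands@10:L; in-air after throw: [b2@5:R b1@6:L b3@10:L]
Beat 5 (R): throw ball2 h=4 -> lands@9:R; in-air after throw: [b1@6:L b2@9:R b3@10:L]
Beat 6 (L): throw ball1 h=1 -> lands@7:R; in-air after throw: [b1@7:R b2@9:R b3@10:L]
Beat 7 (R): throw ball1 h=1 -> lands@8:L; in-air after throw: [b1@8:L b2@9:R b3@10:L]
Beat 8 (L): throw ball1 h=6 -> lands@14:L; in-air after throw: [b2@9:R b3@10:L b1@14:L]
Beat 9 (R): throw ball2 h=4 -> lands@13:R; in-air after throw: [b3@10:L b2@13:R b1@14:L]
Ball 2: thrown@1 h=4 -> first land @5; rethrown@5 h=4 -> second land @9

Answer: 5 9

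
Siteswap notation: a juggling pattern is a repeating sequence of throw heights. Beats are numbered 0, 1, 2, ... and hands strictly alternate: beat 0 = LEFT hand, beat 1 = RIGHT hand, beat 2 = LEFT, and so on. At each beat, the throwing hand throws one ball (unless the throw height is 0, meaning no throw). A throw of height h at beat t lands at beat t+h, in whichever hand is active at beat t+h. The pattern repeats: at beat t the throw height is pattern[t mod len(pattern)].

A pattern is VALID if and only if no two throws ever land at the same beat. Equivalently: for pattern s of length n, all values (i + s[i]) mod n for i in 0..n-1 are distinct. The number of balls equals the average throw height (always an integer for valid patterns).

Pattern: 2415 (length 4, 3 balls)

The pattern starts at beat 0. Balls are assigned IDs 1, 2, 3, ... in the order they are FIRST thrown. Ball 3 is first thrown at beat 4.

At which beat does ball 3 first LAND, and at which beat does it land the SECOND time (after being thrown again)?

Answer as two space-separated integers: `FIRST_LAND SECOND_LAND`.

Beat 0 (L): throw ball1 h=2 -> lands@2:L; in-air after throw: [b1@2:L]
Beat 1 (R): throw ball2 h=4 -> lands@5:R; in-air after throw: [b1@2:L b2@5:R]
Beat 2 (L): throw ball1 h=1 -> lands@3:R; in-air after throw: [b1@3:R b2@5:R]
Beat 3 (R): throw ball1 h=5 -> lands@8:L; in-air after throw: [b2@5:R b1@8:L]
Beat 4 (L): throw ball3 h=2 -> lands@6:L; in-air after throw: [b2@5:R b3@6:L b1@8:L]
Beat 5 (R): throw ball2 h=4 -> lands@9:R; in-air after throw: [b3@6:L b1@8:L b2@9:R]
Beat 6 (L): throw ball3 h=1 -> lands@7:R; in-air after throw: [b3@7:R b1@8:L b2@9:R]
Beat 7 (R): throw ball3 h=5 -> lands@12:L; in-air after throw: [b1@8:L b2@9:R b3@12:L]
Ball 3: thrown@4 h=2 -> first land @6; rethrown@6 h=1 -> second land @7

Answer: 6 7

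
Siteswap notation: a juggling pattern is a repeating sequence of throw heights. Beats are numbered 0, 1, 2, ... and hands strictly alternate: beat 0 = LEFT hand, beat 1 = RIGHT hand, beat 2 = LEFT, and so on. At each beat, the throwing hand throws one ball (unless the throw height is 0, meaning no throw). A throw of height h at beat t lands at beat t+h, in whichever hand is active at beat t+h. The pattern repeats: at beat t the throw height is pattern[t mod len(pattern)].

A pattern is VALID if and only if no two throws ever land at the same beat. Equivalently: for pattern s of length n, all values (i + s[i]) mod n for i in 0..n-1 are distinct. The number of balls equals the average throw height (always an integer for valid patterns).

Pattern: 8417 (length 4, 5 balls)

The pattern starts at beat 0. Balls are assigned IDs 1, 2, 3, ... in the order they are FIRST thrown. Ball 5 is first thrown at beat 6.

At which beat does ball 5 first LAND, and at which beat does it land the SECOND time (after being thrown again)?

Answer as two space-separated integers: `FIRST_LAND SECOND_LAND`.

Answer: 7 14

Derivation:
Beat 0 (L): throw ball1 h=8 -> lands@8:L; in-air after throw: [b1@8:L]
Beat 1 (R): throw ball2 h=4 -> lands@5:R; in-air after throw: [b2@5:R b1@8:L]
Beat 2 (L): throw ball3 h=1 -> lands@3:R; in-air after throw: [b3@3:R b2@5:R b1@8:L]
Beat 3 (R): throw ball3 h=7 -> lands@10:L; in-air after throw: [b2@5:R b1@8:L b3@10:L]
Beat 4 (L): throw ball4 h=8 -> lands@12:L; in-air after throw: [b2@5:R b1@8:L b3@10:L b4@12:L]
Beat 5 (R): throw ball2 h=4 -> lands@9:R; in-air after throw: [b1@8:L b2@9:R b3@10:L b4@12:L]
Beat 6 (L): throw ball5 h=1 -> lands@7:R; in-air after throw: [b5@7:R b1@8:L b2@9:R b3@10:L b4@12:L]
Beat 7 (R): throw ball5 h=7 -> lands@14:L; in-air after throw: [b1@8:L b2@9:R b3@10:L b4@12:L b5@14:L]
Beat 8 (L): throw ball1 h=8 -> lands@16:L; in-air after throw: [b2@9:R b3@10:L b4@12:L b5@14:L b1@16:L]
Beat 9 (R): throw ball2 h=4 -> lands@13:R; in-air after throw: [b3@10:L b4@12:L b2@13:R b5@14:L b1@16:L]
Beat 10 (L): throw ball3 h=1 -> lands@11:R; in-air after throw: [b3@11:R b4@12:L b2@13:R b5@14:L b1@16:L]
Beat 11 (R): throw ball3 h=7 -> lands@18:L; in-air after throw: [b4@12:L b2@13:R b5@14:L b1@16:L b3@18:L]
Beat 12 (L): throw ball4 h=8 -> lands@20:L; in-air after throw: [b2@13:R b5@14:L b1@16:L b3@18:L b4@20:L]
Ball 5: thrown@6 h=1 -> first land @7; rethrown@7 h=7 -> second land @14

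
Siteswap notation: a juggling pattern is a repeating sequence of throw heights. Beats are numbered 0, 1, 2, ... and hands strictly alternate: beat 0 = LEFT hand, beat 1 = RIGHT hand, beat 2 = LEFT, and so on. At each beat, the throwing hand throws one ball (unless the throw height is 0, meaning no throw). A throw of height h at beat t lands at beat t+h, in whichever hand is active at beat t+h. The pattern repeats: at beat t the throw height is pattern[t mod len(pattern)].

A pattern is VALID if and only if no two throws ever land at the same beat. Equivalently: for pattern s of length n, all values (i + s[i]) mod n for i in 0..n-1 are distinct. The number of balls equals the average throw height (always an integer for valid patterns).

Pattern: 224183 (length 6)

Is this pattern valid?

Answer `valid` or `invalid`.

i=0: (i + s[i]) mod n = (0 + 2) mod 6 = 2
i=1: (i + s[i]) mod n = (1 + 2) mod 6 = 3
i=2: (i + s[i]) mod n = (2 + 4) mod 6 = 0
i=3: (i + s[i]) mod n = (3 + 1) mod 6 = 4
i=4: (i + s[i]) mod n = (4 + 8) mod 6 = 0
i=5: (i + s[i]) mod n = (5 + 3) mod 6 = 2
Residues: [2, 3, 0, 4, 0, 2], distinct: False

Answer: invalid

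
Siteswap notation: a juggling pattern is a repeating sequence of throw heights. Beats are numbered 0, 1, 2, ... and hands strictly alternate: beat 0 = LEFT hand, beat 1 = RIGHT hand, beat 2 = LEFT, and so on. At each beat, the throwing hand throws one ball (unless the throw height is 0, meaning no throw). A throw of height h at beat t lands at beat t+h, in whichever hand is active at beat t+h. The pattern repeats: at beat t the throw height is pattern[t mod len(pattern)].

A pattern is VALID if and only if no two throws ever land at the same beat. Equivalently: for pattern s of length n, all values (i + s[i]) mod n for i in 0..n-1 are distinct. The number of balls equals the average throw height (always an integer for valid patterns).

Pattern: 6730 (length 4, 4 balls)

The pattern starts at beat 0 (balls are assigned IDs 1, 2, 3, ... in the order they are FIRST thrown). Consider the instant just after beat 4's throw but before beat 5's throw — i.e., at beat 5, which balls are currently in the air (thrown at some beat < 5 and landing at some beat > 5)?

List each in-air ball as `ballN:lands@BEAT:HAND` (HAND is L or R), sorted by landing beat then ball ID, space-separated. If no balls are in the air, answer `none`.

Answer: ball1:lands@6:L ball2:lands@8:L ball4:lands@10:L

Derivation:
Beat 0 (L): throw ball1 h=6 -> lands@6:L; in-air after throw: [b1@6:L]
Beat 1 (R): throw ball2 h=7 -> lands@8:L; in-air after throw: [b1@6:L b2@8:L]
Beat 2 (L): throw ball3 h=3 -> lands@5:R; in-air after throw: [b3@5:R b1@6:L b2@8:L]
Beat 4 (L): throw ball4 h=6 -> lands@10:L; in-air after throw: [b3@5:R b1@6:L b2@8:L b4@10:L]
Beat 5 (R): throw ball3 h=7 -> lands@12:L; in-air after throw: [b1@6:L b2@8:L b4@10:L b3@12:L]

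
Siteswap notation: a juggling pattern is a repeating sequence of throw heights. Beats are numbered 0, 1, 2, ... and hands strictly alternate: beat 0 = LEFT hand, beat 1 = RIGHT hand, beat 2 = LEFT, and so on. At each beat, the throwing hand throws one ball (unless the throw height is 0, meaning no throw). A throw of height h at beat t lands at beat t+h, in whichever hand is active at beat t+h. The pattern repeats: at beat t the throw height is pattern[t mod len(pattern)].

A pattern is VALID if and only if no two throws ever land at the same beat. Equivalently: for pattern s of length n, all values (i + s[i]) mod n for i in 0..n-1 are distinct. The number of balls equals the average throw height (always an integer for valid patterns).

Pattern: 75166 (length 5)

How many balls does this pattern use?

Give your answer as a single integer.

Pattern = [7, 5, 1, 6, 6], length n = 5
  position 0: throw height = 7, running sum = 7
  position 1: throw height = 5, running sum = 12
  position 2: throw height = 1, running sum = 13
  position 3: throw height = 6, running sum = 19
  position 4: throw height = 6, running sum = 25
Total sum = 25; balls = sum / n = 25 / 5 = 5

Answer: 5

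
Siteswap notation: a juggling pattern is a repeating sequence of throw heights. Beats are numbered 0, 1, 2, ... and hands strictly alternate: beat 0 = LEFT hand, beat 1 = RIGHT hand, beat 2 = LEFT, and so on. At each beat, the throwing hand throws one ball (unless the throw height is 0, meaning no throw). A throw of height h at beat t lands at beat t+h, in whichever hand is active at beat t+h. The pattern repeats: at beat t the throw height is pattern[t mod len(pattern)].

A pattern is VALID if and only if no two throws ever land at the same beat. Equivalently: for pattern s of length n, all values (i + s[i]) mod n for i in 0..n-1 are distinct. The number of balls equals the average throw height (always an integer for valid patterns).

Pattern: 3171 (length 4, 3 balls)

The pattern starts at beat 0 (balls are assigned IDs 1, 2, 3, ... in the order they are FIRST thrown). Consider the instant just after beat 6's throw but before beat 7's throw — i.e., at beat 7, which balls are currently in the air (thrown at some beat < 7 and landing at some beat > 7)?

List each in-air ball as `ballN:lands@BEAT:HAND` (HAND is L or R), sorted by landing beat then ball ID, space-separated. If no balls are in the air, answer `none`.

Beat 0 (L): throw ball1 h=3 -> lands@3:R; in-air after throw: [b1@3:R]
Beat 1 (R): throw ball2 h=1 -> lands@2:L; in-air after throw: [b2@2:L b1@3:R]
Beat 2 (L): throw ball2 h=7 -> lands@9:R; in-air after throw: [b1@3:R b2@9:R]
Beat 3 (R): throw ball1 h=1 -> lands@4:L; in-air after throw: [b1@4:L b2@9:R]
Beat 4 (L): throw ball1 h=3 -> lands@7:R; in-air after throw: [b1@7:R b2@9:R]
Beat 5 (R): throw ball3 h=1 -> lands@6:L; in-air after throw: [b3@6:L b1@7:R b2@9:R]
Beat 6 (L): throw ball3 h=7 -> lands@13:R; in-air after throw: [b1@7:R b2@9:R b3@13:R]
Beat 7 (R): throw ball1 h=1 -> lands@8:L; in-air after throw: [b1@8:L b2@9:R b3@13:R]

Answer: ball2:lands@9:R ball3:lands@13:R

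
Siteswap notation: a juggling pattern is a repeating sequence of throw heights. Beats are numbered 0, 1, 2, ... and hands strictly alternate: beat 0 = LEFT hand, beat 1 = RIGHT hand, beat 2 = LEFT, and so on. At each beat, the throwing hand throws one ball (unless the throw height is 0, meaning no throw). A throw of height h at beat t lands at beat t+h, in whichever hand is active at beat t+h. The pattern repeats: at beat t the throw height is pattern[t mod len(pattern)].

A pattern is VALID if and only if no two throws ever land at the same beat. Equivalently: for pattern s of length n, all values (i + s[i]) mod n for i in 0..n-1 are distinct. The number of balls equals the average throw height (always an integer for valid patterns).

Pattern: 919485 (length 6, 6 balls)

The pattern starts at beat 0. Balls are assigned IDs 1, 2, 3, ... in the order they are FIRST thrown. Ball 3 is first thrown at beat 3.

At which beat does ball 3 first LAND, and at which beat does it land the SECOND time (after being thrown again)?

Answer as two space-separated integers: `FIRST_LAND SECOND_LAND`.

Answer: 7 8

Derivation:
Beat 0 (L): throw ball1 h=9 -> lands@9:R; in-air after throw: [b1@9:R]
Beat 1 (R): throw ball2 h=1 -> lands@2:L; in-air after throw: [b2@2:L b1@9:R]
Beat 2 (L): throw ball2 h=9 -> lands@11:R; in-air after throw: [b1@9:R b2@11:R]
Beat 3 (R): throw ball3 h=4 -> lands@7:R; in-air after throw: [b3@7:R b1@9:R b2@11:R]
Beat 4 (L): throw ball4 h=8 -> lands@12:L; in-air after throw: [b3@7:R b1@9:R b2@11:R b4@12:L]
Beat 5 (R): throw ball5 h=5 -> lands@10:L; in-air after throw: [b3@7:R b1@9:R b5@10:L b2@11:R b4@12:L]
Beat 6 (L): throw ball6 h=9 -> lands@15:R; in-air after throw: [b3@7:R b1@9:R b5@10:L b2@11:R b4@12:L b6@15:R]
Beat 7 (R): throw ball3 h=1 -> lands@8:L; in-air after throw: [b3@8:L b1@9:R b5@10:L b2@11:R b4@12:L b6@15:R]
Beat 8 (L): throw ball3 h=9 -> lands@17:R; in-air after throw: [b1@9:R b5@10:L b2@11:R b4@12:L b6@15:R b3@17:R]
Ball 3: thrown@3 h=4 -> first land @7; rethrown@7 h=1 -> second land @8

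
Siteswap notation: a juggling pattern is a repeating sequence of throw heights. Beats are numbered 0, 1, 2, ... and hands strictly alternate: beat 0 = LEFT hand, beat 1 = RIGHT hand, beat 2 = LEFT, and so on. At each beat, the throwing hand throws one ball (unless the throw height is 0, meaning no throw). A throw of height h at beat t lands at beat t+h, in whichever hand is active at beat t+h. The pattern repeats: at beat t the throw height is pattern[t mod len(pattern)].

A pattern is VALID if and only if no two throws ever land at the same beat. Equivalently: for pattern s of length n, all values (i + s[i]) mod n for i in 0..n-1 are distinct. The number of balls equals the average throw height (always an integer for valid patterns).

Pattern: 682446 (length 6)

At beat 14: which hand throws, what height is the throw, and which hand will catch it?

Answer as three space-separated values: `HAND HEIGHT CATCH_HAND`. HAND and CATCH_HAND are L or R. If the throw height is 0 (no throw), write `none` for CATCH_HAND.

Beat 14: 14 mod 2 = 0, so hand = L
Throw height = pattern[14 mod 6] = pattern[2] = 2
Lands at beat 14+2=16, 16 mod 2 = 0, so catch hand = L

Answer: L 2 L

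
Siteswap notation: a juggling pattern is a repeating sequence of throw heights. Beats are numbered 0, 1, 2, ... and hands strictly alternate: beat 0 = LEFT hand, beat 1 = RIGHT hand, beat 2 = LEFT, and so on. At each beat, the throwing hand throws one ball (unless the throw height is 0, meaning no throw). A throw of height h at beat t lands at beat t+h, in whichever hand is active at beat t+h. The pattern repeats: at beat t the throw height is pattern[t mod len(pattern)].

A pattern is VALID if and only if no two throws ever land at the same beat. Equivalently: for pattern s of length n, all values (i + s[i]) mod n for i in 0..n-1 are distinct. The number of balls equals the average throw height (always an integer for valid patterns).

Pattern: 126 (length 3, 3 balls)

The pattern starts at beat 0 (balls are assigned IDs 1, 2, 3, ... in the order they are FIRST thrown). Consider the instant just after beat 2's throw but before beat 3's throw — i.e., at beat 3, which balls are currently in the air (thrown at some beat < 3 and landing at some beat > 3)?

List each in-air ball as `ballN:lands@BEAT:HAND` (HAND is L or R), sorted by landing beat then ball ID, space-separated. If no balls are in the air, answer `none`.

Beat 0 (L): throw ball1 h=1 -> lands@1:R; in-air after throw: [b1@1:R]
Beat 1 (R): throw ball1 h=2 -> lands@3:R; in-air after throw: [b1@3:R]
Beat 2 (L): throw ball2 h=6 -> lands@8:L; in-air after throw: [b1@3:R b2@8:L]
Beat 3 (R): throw ball1 h=1 -> lands@4:L; in-air after throw: [b1@4:L b2@8:L]

Answer: ball2:lands@8:L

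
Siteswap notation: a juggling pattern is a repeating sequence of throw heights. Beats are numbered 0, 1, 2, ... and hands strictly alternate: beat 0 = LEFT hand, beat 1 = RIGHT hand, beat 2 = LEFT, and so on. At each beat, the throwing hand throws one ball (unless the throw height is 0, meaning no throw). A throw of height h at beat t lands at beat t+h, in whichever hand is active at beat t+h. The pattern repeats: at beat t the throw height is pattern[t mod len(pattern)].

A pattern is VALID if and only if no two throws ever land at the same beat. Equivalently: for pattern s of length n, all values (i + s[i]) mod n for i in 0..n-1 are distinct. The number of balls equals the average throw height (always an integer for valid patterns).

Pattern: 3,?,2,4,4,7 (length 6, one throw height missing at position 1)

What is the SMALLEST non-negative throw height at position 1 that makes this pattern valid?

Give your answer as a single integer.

Answer: 4

Derivation:
i=0: (0 + 3) mod 6 = 3
i=1: s[i]=? (unknown)
i=2: (2 + 2) mod 6 = 4
i=3: (3 + 4) mod 6 = 1
i=4: (4 + 4) mod 6 = 2
i=5: (5 + 7) mod 6 = 0
Known residues: [0, 1, 2, 3, 4]; need a permutation of 0..5, so missing residue r = 5
Need (1 + s) mod 6 = 5; smallest s = (5 - 1) mod 6 = 4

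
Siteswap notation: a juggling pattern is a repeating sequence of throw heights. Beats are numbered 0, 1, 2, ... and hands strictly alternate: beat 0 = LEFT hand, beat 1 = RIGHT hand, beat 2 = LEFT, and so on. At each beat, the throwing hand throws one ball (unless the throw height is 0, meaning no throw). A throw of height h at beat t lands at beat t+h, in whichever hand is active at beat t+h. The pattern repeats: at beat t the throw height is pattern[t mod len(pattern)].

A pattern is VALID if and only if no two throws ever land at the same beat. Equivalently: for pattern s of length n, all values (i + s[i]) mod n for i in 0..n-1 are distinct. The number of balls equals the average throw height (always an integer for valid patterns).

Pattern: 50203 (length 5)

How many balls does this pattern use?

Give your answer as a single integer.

Answer: 2

Derivation:
Pattern = [5, 0, 2, 0, 3], length n = 5
  position 0: throw height = 5, running sum = 5
  position 1: throw height = 0, running sum = 5
  position 2: throw height = 2, running sum = 7
  position 3: throw height = 0, running sum = 7
  position 4: throw height = 3, running sum = 10
Total sum = 10; balls = sum / n = 10 / 5 = 2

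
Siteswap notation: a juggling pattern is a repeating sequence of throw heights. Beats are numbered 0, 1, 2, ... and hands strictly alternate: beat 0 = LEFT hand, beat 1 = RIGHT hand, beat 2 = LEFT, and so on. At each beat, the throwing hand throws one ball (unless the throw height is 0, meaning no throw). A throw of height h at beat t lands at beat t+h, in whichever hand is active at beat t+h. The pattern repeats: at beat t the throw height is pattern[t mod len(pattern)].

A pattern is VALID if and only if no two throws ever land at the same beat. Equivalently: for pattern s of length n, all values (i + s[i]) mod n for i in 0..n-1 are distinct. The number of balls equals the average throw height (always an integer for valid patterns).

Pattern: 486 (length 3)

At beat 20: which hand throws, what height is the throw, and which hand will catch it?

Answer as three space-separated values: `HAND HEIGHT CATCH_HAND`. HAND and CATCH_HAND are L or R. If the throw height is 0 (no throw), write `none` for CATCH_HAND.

Answer: L 6 L

Derivation:
Beat 20: 20 mod 2 = 0, so hand = L
Throw height = pattern[20 mod 3] = pattern[2] = 6
Lands at beat 20+6=26, 26 mod 2 = 0, so catch hand = L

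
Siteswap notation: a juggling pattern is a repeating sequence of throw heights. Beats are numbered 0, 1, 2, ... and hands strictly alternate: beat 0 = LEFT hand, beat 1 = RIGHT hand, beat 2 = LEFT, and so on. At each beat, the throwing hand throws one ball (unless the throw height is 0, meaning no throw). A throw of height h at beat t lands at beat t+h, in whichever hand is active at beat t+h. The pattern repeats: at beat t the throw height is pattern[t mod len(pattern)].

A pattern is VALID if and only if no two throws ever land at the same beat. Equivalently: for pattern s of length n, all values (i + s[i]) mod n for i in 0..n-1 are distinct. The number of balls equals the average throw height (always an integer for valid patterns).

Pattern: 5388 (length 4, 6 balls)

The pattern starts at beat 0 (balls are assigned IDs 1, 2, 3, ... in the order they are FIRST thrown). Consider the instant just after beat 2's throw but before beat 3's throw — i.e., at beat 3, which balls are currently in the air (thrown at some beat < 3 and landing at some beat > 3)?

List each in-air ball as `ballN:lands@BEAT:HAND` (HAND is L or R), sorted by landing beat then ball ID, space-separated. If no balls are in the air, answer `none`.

Answer: ball2:lands@4:L ball1:lands@5:R ball3:lands@10:L

Derivation:
Beat 0 (L): throw ball1 h=5 -> lands@5:R; in-air after throw: [b1@5:R]
Beat 1 (R): throw ball2 h=3 -> lands@4:L; in-air after throw: [b2@4:L b1@5:R]
Beat 2 (L): throw ball3 h=8 -> lands@10:L; in-air after throw: [b2@4:L b1@5:R b3@10:L]
Beat 3 (R): throw ball4 h=8 -> lands@11:R; in-air after throw: [b2@4:L b1@5:R b3@10:L b4@11:R]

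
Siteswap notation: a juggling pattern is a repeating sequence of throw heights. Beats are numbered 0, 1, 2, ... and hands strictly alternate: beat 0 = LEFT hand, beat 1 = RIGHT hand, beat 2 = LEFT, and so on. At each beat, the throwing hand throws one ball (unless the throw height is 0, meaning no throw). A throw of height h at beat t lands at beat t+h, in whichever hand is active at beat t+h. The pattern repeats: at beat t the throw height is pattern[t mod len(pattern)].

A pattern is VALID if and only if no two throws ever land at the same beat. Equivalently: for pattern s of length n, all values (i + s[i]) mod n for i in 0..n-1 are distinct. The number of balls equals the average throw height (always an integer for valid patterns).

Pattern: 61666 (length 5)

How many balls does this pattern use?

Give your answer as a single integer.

Answer: 5

Derivation:
Pattern = [6, 1, 6, 6, 6], length n = 5
  position 0: throw height = 6, running sum = 6
  position 1: throw height = 1, running sum = 7
  position 2: throw height = 6, running sum = 13
  position 3: throw height = 6, running sum = 19
  position 4: throw height = 6, running sum = 25
Total sum = 25; balls = sum / n = 25 / 5 = 5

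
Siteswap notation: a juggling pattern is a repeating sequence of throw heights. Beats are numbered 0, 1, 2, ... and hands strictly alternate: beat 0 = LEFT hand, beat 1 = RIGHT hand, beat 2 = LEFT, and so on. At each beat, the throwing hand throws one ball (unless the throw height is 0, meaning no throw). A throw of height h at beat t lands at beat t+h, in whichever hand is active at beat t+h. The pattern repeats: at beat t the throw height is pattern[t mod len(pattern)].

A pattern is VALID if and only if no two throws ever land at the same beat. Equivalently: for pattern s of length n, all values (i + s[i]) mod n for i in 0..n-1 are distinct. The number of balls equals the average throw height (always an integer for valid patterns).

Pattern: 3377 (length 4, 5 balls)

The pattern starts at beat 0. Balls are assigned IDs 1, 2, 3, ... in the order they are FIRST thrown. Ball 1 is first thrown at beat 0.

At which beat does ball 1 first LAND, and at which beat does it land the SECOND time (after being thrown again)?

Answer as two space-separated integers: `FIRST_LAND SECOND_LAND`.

Beat 0 (L): throw ball1 h=3 -> lands@3:R; in-air after throw: [b1@3:R]
Beat 1 (R): throw ball2 h=3 -> lands@4:L; in-air after throw: [b1@3:R b2@4:L]
Beat 2 (L): throw ball3 h=7 -> lands@9:R; in-air after throw: [b1@3:R b2@4:L b3@9:R]
Beat 3 (R): throw ball1 h=7 -> lands@10:L; in-air after throw: [b2@4:L b3@9:R b1@10:L]
Beat 4 (L): throw ball2 h=3 -> lands@7:R; in-air after throw: [b2@7:R b3@9:R b1@10:L]
Beat 5 (R): throw ball4 h=3 -> lands@8:L; in-air after throw: [b2@7:R b4@8:L b3@9:R b1@10:L]
Beat 6 (L): throw ball5 h=7 -> lands@13:R; in-air after throw: [b2@7:R b4@8:L b3@9:R b1@10:L b5@13:R]
Beat 7 (R): throw ball2 h=7 -> lands@14:L; in-air after throw: [b4@8:L b3@9:R b1@10:L b5@13:R b2@14:L]
Beat 8 (L): throw ball4 h=3 -> lands@11:R; in-air after throw: [b3@9:R b1@10:L b4@11:R b5@13:R b2@14:L]
Beat 9 (R): throw ball3 h=3 -> lands@12:L; in-air after throw: [b1@10:L b4@11:R b3@12:L b5@13:R b2@14:L]
Beat 10 (L): throw ball1 h=7 -> lands@17:R; in-air after throw: [b4@11:R b3@12:L b5@13:R b2@14:L b1@17:R]
Ball 1: thrown@0 h=3 -> first land @3; rethrown@3 h=7 -> second land @10

Answer: 3 10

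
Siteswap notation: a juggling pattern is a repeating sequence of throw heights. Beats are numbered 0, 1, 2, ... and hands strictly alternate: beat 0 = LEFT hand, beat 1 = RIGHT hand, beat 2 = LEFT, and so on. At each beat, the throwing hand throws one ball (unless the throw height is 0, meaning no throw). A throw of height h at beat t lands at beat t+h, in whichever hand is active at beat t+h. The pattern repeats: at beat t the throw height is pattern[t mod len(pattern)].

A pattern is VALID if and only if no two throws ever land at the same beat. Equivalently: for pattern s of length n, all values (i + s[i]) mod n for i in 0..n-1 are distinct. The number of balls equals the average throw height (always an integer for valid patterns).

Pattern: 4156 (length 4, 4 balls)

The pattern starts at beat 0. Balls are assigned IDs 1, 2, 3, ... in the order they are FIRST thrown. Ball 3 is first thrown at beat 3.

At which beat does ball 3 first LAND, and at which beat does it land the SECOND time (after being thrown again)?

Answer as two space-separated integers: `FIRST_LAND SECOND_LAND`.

Beat 0 (L): throw ball1 h=4 -> lands@4:L; in-air after throw: [b1@4:L]
Beat 1 (R): throw ball2 h=1 -> lands@2:L; in-air after throw: [b2@2:L b1@4:L]
Beat 2 (L): throw ball2 h=5 -> lands@7:R; in-air after throw: [b1@4:L b2@7:R]
Beat 3 (R): throw ball3 h=6 -> lands@9:R; in-air after throw: [b1@4:L b2@7:R b3@9:R]
Beat 4 (L): throw ball1 h=4 -> lands@8:L; in-air after throw: [b2@7:R b1@8:L b3@9:R]
Beat 5 (R): throw ball4 h=1 -> lands@6:L; in-air after throw: [b4@6:L b2@7:R b1@8:L b3@9:R]
Beat 6 (L): throw ball4 h=5 -> lands@11:R; in-air after throw: [b2@7:R b1@8:L b3@9:R b4@11:R]
Beat 7 (R): throw ball2 h=6 -> lands@13:R; in-air after throw: [b1@8:L b3@9:R b4@11:R b2@13:R]
Beat 8 (L): throw ball1 h=4 -> lands@12:L; in-air after throw: [b3@9:R b4@11:R b1@12:L b2@13:R]
Beat 9 (R): throw ball3 h=1 -> lands@10:L; in-air after throw: [b3@10:L b4@11:R b1@12:L b2@13:R]
Beat 10 (L): throw ball3 h=5 -> lands@15:R; in-air after throw: [b4@11:R b1@12:L b2@13:R b3@15:R]
Ball 3: thrown@3 h=6 -> first land @9; rethrown@9 h=1 -> second land @10

Answer: 9 10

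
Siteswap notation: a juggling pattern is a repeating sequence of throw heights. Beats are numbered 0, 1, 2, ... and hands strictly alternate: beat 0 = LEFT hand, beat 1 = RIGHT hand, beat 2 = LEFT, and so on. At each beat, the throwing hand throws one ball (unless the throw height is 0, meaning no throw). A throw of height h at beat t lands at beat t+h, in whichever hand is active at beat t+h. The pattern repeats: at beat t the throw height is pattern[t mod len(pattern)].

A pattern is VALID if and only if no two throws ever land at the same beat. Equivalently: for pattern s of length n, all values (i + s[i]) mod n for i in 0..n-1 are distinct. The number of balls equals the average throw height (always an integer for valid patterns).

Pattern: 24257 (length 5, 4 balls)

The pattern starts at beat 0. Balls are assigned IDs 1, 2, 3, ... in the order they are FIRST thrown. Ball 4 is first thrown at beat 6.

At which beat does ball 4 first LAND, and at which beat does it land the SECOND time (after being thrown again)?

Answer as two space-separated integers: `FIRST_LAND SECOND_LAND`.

Answer: 10 12

Derivation:
Beat 0 (L): throw ball1 h=2 -> lands@2:L; in-air after throw: [b1@2:L]
Beat 1 (R): throw ball2 h=4 -> lands@5:R; in-air after throw: [b1@2:L b2@5:R]
Beat 2 (L): throw ball1 h=2 -> lands@4:L; in-air after throw: [b1@4:L b2@5:R]
Beat 3 (R): throw ball3 h=5 -> lands@8:L; in-air after throw: [b1@4:L b2@5:R b3@8:L]
Beat 4 (L): throw ball1 h=7 -> lands@11:R; in-air after throw: [b2@5:R b3@8:L b1@11:R]
Beat 5 (R): throw ball2 h=2 -> lands@7:R; in-air after throw: [b2@7:R b3@8:L b1@11:R]
Beat 6 (L): throw ball4 h=4 -> lands@10:L; in-air after throw: [b2@7:R b3@8:L b4@10:L b1@11:R]
Beat 7 (R): throw ball2 h=2 -> lands@9:R; in-air after throw: [b3@8:L b2@9:R b4@10:L b1@11:R]
Beat 8 (L): throw ball3 h=5 -> lands@13:R; in-air after throw: [b2@9:R b4@10:L b1@11:R b3@13:R]
Beat 9 (R): throw ball2 h=7 -> lands@16:L; in-air after throw: [b4@10:L b1@11:R b3@13:R b2@16:L]
Beat 10 (L): throw ball4 h=2 -> lands@12:L; in-air after throw: [b1@11:R b4@12:L b3@13:R b2@16:L]
Beat 11 (R): throw ball1 h=4 -> lands@15:R; in-air after throw: [b4@12:L b3@13:R b1@15:R b2@16:L]
Beat 12 (L): throw ball4 h=2 -> lands@14:L; in-air after throw: [b3@13:R b4@14:L b1@15:R b2@16:L]
Ball 4: thrown@6 h=4 -> first land @10; rethrown@10 h=2 -> second land @12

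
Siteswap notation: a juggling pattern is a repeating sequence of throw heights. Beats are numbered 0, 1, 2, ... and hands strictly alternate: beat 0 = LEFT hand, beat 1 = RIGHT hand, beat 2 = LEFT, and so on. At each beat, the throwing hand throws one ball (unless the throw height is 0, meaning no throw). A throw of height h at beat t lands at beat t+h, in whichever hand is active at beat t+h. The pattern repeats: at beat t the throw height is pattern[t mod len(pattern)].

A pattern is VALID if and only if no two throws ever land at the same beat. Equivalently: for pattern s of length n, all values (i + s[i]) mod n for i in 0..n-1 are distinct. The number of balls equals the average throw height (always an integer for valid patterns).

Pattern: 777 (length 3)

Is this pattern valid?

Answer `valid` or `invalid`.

i=0: (i + s[i]) mod n = (0 + 7) mod 3 = 1
i=1: (i + s[i]) mod n = (1 + 7) mod 3 = 2
i=2: (i + s[i]) mod n = (2 + 7) mod 3 = 0
Residues: [1, 2, 0], distinct: True

Answer: valid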